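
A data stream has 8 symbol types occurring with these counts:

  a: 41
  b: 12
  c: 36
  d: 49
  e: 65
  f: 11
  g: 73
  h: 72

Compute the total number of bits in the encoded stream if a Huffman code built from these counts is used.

Build the Huffman tree bottom-up:
combine f(11), b(12) → 23
combine 23, c(36) → 59
combine a(41), d(49) → 90
combine 59, e(65) → 124
combine h(72), g(73) → 145
combine 90, 124 → 214
combine 145, 214 → 359
Total encoded bits = sum of merged weights = 23 + 59 + 90 + 124 + 145 + 214 + 359 = 1014.

1014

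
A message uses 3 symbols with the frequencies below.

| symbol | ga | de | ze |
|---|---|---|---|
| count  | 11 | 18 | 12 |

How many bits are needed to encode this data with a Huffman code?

64

Greedily combine the two least-frequent nodes:
ga(11) + ze(12) → 23
de(18) + 23 → 41
Total encoded bits = sum of merged weights = 23 + 41 = 64.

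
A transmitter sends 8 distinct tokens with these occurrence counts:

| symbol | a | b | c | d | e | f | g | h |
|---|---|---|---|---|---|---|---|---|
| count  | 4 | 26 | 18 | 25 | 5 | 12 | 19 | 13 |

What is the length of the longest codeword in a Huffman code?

Merge the two lowest-weight nodes at each step:
merge a(4) and e(5): 9
merge 9 and f(12): 21
merge h(13) and c(18): 31
merge g(19) and 21: 40
merge d(25) and b(26): 51
merge 31 and 40: 71
merge 51 and 71: 122
The first pair merged (a, e) ends up deepest, at depth 5.

5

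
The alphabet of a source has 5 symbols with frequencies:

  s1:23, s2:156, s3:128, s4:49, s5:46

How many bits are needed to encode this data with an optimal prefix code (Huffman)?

835

Greedily combine the two least-frequent nodes:
s1(23) + s5(46) → 69
s4(49) + 69 → 118
118 + s3(128) → 246
s2(156) + 246 → 402
Total encoded bits = sum of merged weights = 69 + 118 + 246 + 402 = 835.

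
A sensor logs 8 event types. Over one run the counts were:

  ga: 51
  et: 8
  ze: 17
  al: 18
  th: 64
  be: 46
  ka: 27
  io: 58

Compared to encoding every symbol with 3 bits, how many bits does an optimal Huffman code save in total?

54

Fixed-length: 3 bits × 289 symbols = 867 bits.
Huffman merges:
merge et(8) and ze(17): 25
merge al(18) and 25: 43
merge ka(27) and 43: 70
merge be(46) and ga(51): 97
merge io(58) and th(64): 122
merge 70 and 97: 167
merge 122 and 167: 289
Huffman total = 25 + 43 + 70 + 97 + 122 + 167 + 289 = 813 bits.
Saving = 867 − 813 = 54 bits.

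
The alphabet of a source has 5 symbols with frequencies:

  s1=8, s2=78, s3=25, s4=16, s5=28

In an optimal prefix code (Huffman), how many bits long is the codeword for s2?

Build the tree from the bottom:
combine s1(8), s4(16) → 24
combine 24, s3(25) → 49
combine s5(28), 49 → 77
combine 77, s2(78) → 155
s2 sits one level below the root: a 1-bit codeword.

1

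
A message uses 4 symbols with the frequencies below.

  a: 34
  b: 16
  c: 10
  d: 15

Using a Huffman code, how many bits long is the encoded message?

141

Greedily combine the two least-frequent nodes:
combine c(10), d(15) → 25
combine b(16), 25 → 41
combine a(34), 41 → 75
The encoded length is the sum of every internal node's weight: 25 + 41 + 75 = 141 bits.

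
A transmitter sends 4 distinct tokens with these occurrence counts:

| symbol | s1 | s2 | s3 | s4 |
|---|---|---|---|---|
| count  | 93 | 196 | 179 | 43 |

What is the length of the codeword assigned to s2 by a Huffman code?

Huffman merges, smallest pair first:
merge s4(43) and s1(93): 136
merge 136 and s3(179): 315
merge s2(196) and 315: 511
s2 sits one level below the root: a 1-bit codeword.

1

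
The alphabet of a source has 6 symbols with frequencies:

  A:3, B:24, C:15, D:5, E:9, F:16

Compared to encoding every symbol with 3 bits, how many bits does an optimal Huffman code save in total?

47

Fixed-length: 3 bits × 72 symbols = 216 bits.
Huffman merges:
merge A(3) and D(5): 8
merge 8 and E(9): 17
merge C(15) and F(16): 31
merge 17 and B(24): 41
merge 31 and 41: 72
Huffman total = 8 + 17 + 31 + 41 + 72 = 169 bits.
Saving = 216 − 169 = 47 bits.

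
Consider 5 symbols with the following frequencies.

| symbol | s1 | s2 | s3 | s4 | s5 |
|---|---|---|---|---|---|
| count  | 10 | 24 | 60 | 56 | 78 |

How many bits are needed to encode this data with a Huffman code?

490

Merge the two smallest weights repeatedly:
merge s1(10) and s2(24): 34
merge 34 and s4(56): 90
merge s3(60) and s5(78): 138
merge 90 and 138: 228
Total encoded bits = sum of merged weights = 34 + 90 + 138 + 228 = 490.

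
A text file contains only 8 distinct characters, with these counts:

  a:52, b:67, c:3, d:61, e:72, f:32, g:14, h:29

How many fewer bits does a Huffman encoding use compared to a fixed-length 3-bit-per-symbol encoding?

76

Fixed-length: 3 bits × 330 symbols = 990 bits.
Huffman merges:
combine c(3), g(14) → 17
combine 17, h(29) → 46
combine f(32), 46 → 78
combine a(52), d(61) → 113
combine b(67), e(72) → 139
combine 78, 113 → 191
combine 139, 191 → 330
Huffman total = 17 + 46 + 78 + 113 + 139 + 191 + 330 = 914 bits.
Saving = 990 − 914 = 76 bits.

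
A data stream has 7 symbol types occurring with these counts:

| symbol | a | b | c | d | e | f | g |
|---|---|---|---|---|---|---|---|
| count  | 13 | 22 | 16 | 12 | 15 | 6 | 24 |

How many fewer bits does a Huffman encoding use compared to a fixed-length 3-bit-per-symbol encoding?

Fixed-length: 3 bits × 108 symbols = 324 bits.
Huffman merges:
f(6) + d(12) → 18
a(13) + e(15) → 28
c(16) + 18 → 34
b(22) + g(24) → 46
28 + 34 → 62
46 + 62 → 108
Huffman total = 18 + 28 + 34 + 46 + 62 + 108 = 296 bits.
Saving = 324 − 296 = 28 bits.

28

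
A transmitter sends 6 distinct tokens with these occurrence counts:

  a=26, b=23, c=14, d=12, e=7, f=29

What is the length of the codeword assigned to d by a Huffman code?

4

Repeatedly merge the two smallest:
combine e(7), d(12) → 19
combine c(14), 19 → 33
combine b(23), a(26) → 49
combine f(29), 33 → 62
combine 49, 62 → 111
d's leaf is at depth 4, giving a 4-bit codeword.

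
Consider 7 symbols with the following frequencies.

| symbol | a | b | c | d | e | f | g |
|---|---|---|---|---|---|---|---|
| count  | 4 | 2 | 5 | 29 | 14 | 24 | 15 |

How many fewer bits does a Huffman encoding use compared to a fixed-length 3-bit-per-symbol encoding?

Fixed-length: 3 bits × 93 symbols = 279 bits.
Huffman merges:
merge b(2) and a(4): 6
merge c(5) and 6: 11
merge 11 and e(14): 25
merge g(15) and f(24): 39
merge 25 and d(29): 54
merge 39 and 54: 93
Huffman total = 6 + 11 + 25 + 39 + 54 + 93 = 228 bits.
Saving = 279 − 228 = 51 bits.

51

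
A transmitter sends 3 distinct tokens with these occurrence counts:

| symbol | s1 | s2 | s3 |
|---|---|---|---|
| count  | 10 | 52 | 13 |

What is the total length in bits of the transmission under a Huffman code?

Build the Huffman tree bottom-up:
combine s1(10), s3(13) → 23
combine 23, s2(52) → 75
The encoded length is the sum of every internal node's weight: 23 + 75 = 98 bits.

98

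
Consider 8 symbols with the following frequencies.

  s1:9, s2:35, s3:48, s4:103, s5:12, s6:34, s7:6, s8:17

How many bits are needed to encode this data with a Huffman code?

Build the Huffman tree bottom-up:
combine s7(6), s1(9) → 15
combine s5(12), 15 → 27
combine s8(17), 27 → 44
combine s6(34), s2(35) → 69
combine 44, s3(48) → 92
combine 69, 92 → 161
combine s4(103), 161 → 264
Total encoded bits = sum of merged weights = 15 + 27 + 44 + 69 + 92 + 161 + 264 = 672.

672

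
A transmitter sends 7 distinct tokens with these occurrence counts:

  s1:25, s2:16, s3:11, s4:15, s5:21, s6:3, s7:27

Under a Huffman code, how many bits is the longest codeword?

Merge the two lowest-weight nodes at each step:
s6(3) + s3(11) → 14
14 + s4(15) → 29
s2(16) + s5(21) → 37
s1(25) + s7(27) → 52
29 + 37 → 66
52 + 66 → 118
The rarest symbols sit at the bottom; the longest codeword is 4 bits.

4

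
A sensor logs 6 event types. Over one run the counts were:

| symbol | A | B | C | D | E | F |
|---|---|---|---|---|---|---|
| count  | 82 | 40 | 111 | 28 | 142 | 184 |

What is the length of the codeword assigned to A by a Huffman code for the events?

Build the tree from the bottom:
D(28) + B(40) → 68
68 + A(82) → 150
C(111) + E(142) → 253
150 + F(184) → 334
253 + 334 → 587
The subtree containing A is merged 3 times, so code length = 3.

3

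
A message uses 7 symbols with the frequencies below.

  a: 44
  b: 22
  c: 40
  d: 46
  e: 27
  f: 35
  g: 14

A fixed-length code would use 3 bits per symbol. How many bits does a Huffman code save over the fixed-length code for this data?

54

Fixed-length: 3 bits × 228 symbols = 684 bits.
Huffman merges:
combine g(14), b(22) → 36
combine e(27), f(35) → 62
combine 36, c(40) → 76
combine a(44), d(46) → 90
combine 62, 76 → 138
combine 90, 138 → 228
Huffman total = 36 + 62 + 76 + 90 + 138 + 228 = 630 bits.
Saving = 684 − 630 = 54 bits.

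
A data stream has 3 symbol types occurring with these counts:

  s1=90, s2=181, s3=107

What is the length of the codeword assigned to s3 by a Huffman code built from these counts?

Repeatedly merge the two smallest:
s1(90) + s3(107) → 197
s2(181) + 197 → 378
The subtree containing s3 is merged 2 times, so code length = 2.

2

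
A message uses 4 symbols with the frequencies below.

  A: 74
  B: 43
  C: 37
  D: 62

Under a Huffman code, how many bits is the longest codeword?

Merge the two lowest-weight nodes at each step:
C(37) + B(43) → 80
D(62) + A(74) → 136
80 + 136 → 216
Maximum depth reached is 2.

2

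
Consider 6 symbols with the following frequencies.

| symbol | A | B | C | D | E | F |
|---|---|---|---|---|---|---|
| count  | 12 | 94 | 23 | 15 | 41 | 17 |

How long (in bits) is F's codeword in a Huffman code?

4

Build the tree from the bottom:
A(12) + D(15) → 27
F(17) + C(23) → 40
27 + 40 → 67
E(41) + 67 → 108
B(94) + 108 → 202
F sits 4 levels below the root, so its codeword is 4 bits.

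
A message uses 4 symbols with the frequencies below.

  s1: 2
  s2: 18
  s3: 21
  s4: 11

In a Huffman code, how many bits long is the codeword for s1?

3

Build the tree from the bottom:
merge s1(2) and s4(11): 13
merge 13 and s2(18): 31
merge s3(21) and 31: 52
s1 sits 3 levels below the root, so its codeword is 3 bits.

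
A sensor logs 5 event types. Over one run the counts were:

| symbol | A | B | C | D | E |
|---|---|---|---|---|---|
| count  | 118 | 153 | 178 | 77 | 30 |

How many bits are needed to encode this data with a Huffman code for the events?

Build the Huffman tree bottom-up:
merge E(30) and D(77): 107
merge 107 and A(118): 225
merge B(153) and C(178): 331
merge 225 and 331: 556
The encoded length is the sum of every internal node's weight: 107 + 225 + 331 + 556 = 1219 bits.

1219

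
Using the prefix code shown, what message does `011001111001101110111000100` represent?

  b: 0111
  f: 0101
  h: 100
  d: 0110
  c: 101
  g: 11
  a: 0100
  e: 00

dbhgbbea

Read left to right; each codeword is recognised as soon as it completes (prefix code):
  0110→d | 0111→b | 100→h | 11→g | 0111→b | 0111→b | 00→e | 0100→a
Decoded message: dbhgbbea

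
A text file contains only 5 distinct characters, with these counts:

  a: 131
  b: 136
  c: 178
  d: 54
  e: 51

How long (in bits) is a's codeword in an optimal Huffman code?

2

Build the tree from the bottom:
merge e(51) and d(54): 105
merge 105 and a(131): 236
merge b(136) and c(178): 314
merge 236 and 314: 550
a's leaf is at depth 2, giving a 2-bit codeword.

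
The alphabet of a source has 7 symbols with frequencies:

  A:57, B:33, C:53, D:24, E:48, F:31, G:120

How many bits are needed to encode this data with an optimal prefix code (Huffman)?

976

Build the Huffman tree bottom-up:
merge D(24) and F(31): 55
merge B(33) and E(48): 81
merge C(53) and 55: 108
merge A(57) and 81: 138
merge 108 and G(120): 228
merge 138 and 228: 366
Each symbol's bit-cost is frequency × depth; summing gives 976 bits (equivalently 55 + 81 + 108 + 138 + 228 + 366).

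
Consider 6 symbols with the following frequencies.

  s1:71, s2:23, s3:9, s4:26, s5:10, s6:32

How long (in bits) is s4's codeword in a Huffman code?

3

Build the tree from the bottom:
s3(9) + s5(10) → 19
19 + s2(23) → 42
s4(26) + s6(32) → 58
42 + 58 → 100
s1(71) + 100 → 171
s4 sits 3 levels below the root, so its codeword is 3 bits.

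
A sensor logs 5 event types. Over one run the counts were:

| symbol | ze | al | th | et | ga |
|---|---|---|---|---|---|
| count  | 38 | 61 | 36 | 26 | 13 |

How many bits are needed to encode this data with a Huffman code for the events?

Greedily combine the two least-frequent nodes:
ga(13) + et(26) → 39
th(36) + ze(38) → 74
39 + al(61) → 100
74 + 100 → 174
The encoded length is the sum of every internal node's weight: 39 + 74 + 100 + 174 = 387 bits.

387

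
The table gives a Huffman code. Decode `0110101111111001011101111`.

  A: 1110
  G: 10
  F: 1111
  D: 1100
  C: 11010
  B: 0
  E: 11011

Read left to right; each codeword is recognised as soon as it completes (prefix code):
  0→B | 11010→C | 1111→F | 1110→A | 0→B | 10→G | 1110→A | 1111→F
Decoded message: BCFABGAF

BCFABGAF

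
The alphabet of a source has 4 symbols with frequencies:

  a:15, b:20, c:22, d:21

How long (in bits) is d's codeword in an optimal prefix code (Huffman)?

2

Huffman merges, smallest pair first:
combine a(15), b(20) → 35
combine d(21), c(22) → 43
combine 35, 43 → 78
d sits 2 levels below the root, so its codeword is 2 bits.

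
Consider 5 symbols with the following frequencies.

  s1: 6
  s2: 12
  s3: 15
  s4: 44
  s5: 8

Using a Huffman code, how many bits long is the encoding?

Greedily combine the two least-frequent nodes:
merge s1(6) and s5(8): 14
merge s2(12) and 14: 26
merge s3(15) and 26: 41
merge 41 and s4(44): 85
The encoded length is the sum of every internal node's weight: 14 + 26 + 41 + 85 = 166 bits.

166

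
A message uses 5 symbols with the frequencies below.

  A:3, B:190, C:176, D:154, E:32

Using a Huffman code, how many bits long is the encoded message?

1144

Greedily combine the two least-frequent nodes:
A(3) + E(32) → 35
35 + D(154) → 189
C(176) + 189 → 365
B(190) + 365 → 555
Each symbol's bit-cost is frequency × depth; summing gives 1144 bits (equivalently 35 + 189 + 365 + 555).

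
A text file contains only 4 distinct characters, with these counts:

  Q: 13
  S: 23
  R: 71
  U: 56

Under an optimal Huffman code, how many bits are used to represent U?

Repeatedly merge the two smallest:
Q(13) + S(23) → 36
36 + U(56) → 92
R(71) + 92 → 163
The subtree containing U is merged 2 times, so code length = 2.

2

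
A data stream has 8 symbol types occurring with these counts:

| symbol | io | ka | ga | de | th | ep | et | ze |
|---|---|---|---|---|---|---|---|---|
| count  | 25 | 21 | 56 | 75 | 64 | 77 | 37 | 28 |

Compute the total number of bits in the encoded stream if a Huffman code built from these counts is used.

1108

Merge the two smallest weights repeatedly:
combine ka(21), io(25) → 46
combine ze(28), et(37) → 65
combine 46, ga(56) → 102
combine th(64), 65 → 129
combine de(75), ep(77) → 152
combine 102, 129 → 231
combine 152, 231 → 383
The encoded length is the sum of every internal node's weight: 46 + 65 + 102 + 129 + 152 + 231 + 383 = 1108 bits.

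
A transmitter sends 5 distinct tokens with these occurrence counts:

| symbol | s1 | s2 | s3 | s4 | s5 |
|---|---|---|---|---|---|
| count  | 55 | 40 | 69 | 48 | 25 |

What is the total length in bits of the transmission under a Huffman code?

539

Merge the two smallest weights repeatedly:
merge s5(25) and s2(40): 65
merge s4(48) and s1(55): 103
merge 65 and s3(69): 134
merge 103 and 134: 237
The encoded length is the sum of every internal node's weight: 65 + 103 + 134 + 237 = 539 bits.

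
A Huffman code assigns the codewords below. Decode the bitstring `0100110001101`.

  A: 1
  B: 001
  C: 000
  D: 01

Read left to right; each codeword is recognised as soon as it completes (prefix code):
  01→D | 001→B | 1→A | 000→C | 1→A | 1→A | 01→D
Decoded message: DBACAAD

DBACAAD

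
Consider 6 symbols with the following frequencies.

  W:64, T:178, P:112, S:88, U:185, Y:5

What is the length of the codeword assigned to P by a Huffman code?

Repeatedly merge the two smallest:
Y(5) + W(64) → 69
69 + S(88) → 157
P(112) + 157 → 269
T(178) + U(185) → 363
269 + 363 → 632
P sits 2 levels below the root, so its codeword is 2 bits.

2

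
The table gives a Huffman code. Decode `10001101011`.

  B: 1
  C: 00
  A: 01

BCABAAB

Read left to right; each codeword is recognised as soon as it completes (prefix code):
  1→B | 00→C | 01→A | 1→B | 01→A | 01→A | 1→B
Decoded message: BCABAAB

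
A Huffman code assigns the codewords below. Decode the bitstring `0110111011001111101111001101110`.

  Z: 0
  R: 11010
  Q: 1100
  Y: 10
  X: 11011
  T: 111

Read left to right; each codeword is recognised as soon as it completes (prefix code):
  0→Z | 11011→X | 10→Y | 1100→Q | 111→T | 11011→X | 1100→Q | 11011→X | 10→Y
Decoded message: ZXYQTXQXY

ZXYQTXQXY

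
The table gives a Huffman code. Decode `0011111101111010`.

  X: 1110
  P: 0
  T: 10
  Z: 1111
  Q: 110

PPZQZPT

Read left to right; each codeword is recognised as soon as it completes (prefix code):
  0→P | 0→P | 1111→Z | 110→Q | 1111→Z | 0→P | 10→T
Decoded message: PPZQZPT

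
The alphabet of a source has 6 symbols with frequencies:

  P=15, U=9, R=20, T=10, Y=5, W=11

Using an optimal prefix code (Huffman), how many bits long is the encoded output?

Build the Huffman tree bottom-up:
merge Y(5) and U(9): 14
merge T(10) and W(11): 21
merge 14 and P(15): 29
merge R(20) and 21: 41
merge 29 and 41: 70
The encoded length is the sum of every internal node's weight: 14 + 21 + 29 + 41 + 70 = 175 bits.

175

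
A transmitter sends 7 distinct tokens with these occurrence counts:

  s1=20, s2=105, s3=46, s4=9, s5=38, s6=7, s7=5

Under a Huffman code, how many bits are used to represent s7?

6

Repeatedly merge the two smallest:
merge s7(5) and s6(7): 12
merge s4(9) and 12: 21
merge s1(20) and 21: 41
merge s5(38) and 41: 79
merge s3(46) and 79: 125
merge s2(105) and 125: 230
s7's leaf is at depth 6, giving a 6-bit codeword.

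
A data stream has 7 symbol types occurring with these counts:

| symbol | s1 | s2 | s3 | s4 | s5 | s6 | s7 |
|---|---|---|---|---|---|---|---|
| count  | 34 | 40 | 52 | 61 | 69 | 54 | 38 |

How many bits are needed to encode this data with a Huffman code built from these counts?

975

Greedily combine the two least-frequent nodes:
s1(34) + s7(38) → 72
s2(40) + s3(52) → 92
s6(54) + s4(61) → 115
s5(69) + 72 → 141
92 + 115 → 207
141 + 207 → 348
Each symbol's bit-cost is frequency × depth; summing gives 975 bits (equivalently 72 + 92 + 115 + 141 + 207 + 348).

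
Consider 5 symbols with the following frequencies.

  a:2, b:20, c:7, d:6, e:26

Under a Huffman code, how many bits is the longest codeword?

4

Merge the two lowest-weight nodes at each step:
combine a(2), d(6) → 8
combine c(7), 8 → 15
combine 15, b(20) → 35
combine e(26), 35 → 61
Maximum depth reached is 4.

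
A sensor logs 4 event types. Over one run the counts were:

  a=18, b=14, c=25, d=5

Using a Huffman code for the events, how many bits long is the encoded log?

118

Merge the two smallest weights repeatedly:
d(5) + b(14) → 19
a(18) + 19 → 37
c(25) + 37 → 62
Total encoded bits = sum of merged weights = 19 + 37 + 62 = 118.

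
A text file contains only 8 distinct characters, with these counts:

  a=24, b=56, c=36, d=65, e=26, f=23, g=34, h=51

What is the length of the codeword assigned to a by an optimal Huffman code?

Huffman merges, smallest pair first:
merge f(23) and a(24): 47
merge e(26) and g(34): 60
merge c(36) and 47: 83
merge h(51) and b(56): 107
merge 60 and d(65): 125
merge 83 and 107: 190
merge 125 and 190: 315
a sits 4 levels below the root, so its codeword is 4 bits.

4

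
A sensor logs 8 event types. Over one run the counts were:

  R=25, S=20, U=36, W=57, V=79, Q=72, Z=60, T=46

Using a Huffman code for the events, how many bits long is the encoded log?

1151

Greedily combine the two least-frequent nodes:
S(20) + R(25) → 45
U(36) + 45 → 81
T(46) + W(57) → 103
Z(60) + Q(72) → 132
V(79) + 81 → 160
103 + 132 → 235
160 + 235 → 395
The encoded length is the sum of every internal node's weight: 45 + 81 + 103 + 132 + 160 + 235 + 395 = 1151 bits.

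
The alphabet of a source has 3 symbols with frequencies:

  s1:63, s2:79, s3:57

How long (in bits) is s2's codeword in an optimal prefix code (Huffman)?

1

Build the tree from the bottom:
s3(57) + s1(63) → 120
s2(79) + 120 → 199
s2 is a child of the root — depth 1, so its codeword is a single bit.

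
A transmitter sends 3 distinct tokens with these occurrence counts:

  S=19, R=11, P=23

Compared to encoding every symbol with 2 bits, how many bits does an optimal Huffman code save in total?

23

Fixed-length: 2 bits × 53 symbols = 106 bits.
Huffman merges:
R(11) + S(19) → 30
P(23) + 30 → 53
Huffman total = 30 + 53 = 83 bits.
Saving = 106 − 83 = 23 bits.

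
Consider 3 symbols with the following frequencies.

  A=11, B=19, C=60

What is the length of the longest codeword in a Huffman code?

Merge the two lowest-weight nodes at each step:
merge A(11) and B(19): 30
merge 30 and C(60): 90
The rarest symbols sit at the bottom; the longest codeword is 2 bits.

2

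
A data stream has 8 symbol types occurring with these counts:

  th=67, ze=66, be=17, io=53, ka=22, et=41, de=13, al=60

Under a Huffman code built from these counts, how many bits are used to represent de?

Build the tree from the bottom:
merge de(13) and be(17): 30
merge ka(22) and 30: 52
merge et(41) and 52: 93
merge io(53) and al(60): 113
merge ze(66) and th(67): 133
merge 93 and 113: 206
merge 133 and 206: 339
de sits 5 levels below the root, so its codeword is 5 bits.

5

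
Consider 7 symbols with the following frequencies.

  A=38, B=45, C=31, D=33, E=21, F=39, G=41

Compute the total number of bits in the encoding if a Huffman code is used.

699

Build the Huffman tree bottom-up:
E(21) + C(31) → 52
D(33) + A(38) → 71
F(39) + G(41) → 80
B(45) + 52 → 97
71 + 80 → 151
97 + 151 → 248
Total encoded bits = sum of merged weights = 52 + 71 + 80 + 97 + 151 + 248 = 699.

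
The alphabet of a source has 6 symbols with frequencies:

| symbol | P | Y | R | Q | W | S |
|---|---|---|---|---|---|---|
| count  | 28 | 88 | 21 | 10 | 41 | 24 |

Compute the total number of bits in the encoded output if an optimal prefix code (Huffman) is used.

Greedily combine the two least-frequent nodes:
combine Q(10), R(21) → 31
combine S(24), P(28) → 52
combine 31, W(41) → 72
combine 52, 72 → 124
combine Y(88), 124 → 212
The encoded length is the sum of every internal node's weight: 31 + 52 + 72 + 124 + 212 = 491 bits.

491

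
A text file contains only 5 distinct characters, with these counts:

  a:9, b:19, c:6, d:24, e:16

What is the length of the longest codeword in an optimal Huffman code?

Merge the two lowest-weight nodes at each step:
merge c(6) and a(9): 15
merge 15 and e(16): 31
merge b(19) and d(24): 43
merge 31 and 43: 74
The rarest symbols sit at the bottom; the longest codeword is 3 bits.

3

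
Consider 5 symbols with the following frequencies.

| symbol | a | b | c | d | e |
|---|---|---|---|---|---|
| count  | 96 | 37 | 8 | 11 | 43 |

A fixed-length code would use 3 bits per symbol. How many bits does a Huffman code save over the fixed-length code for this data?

Fixed-length: 3 bits × 195 symbols = 585 bits.
Huffman merges:
c(8) + d(11) → 19
19 + b(37) → 56
e(43) + 56 → 99
a(96) + 99 → 195
Huffman total = 19 + 56 + 99 + 195 = 369 bits.
Saving = 585 − 369 = 216 bits.

216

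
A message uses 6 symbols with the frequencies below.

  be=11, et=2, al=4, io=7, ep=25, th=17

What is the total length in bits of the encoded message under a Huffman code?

150

Build the Huffman tree bottom-up:
combine et(2), al(4) → 6
combine 6, io(7) → 13
combine be(11), 13 → 24
combine th(17), 24 → 41
combine ep(25), 41 → 66
Each symbol's bit-cost is frequency × depth; summing gives 150 bits (equivalently 6 + 13 + 24 + 41 + 66).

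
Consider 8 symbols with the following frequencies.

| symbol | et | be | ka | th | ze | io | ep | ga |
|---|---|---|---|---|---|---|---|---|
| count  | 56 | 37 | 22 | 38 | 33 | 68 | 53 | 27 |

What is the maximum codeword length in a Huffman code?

Merge the two lowest-weight nodes at each step:
ka(22) + ga(27) → 49
ze(33) + be(37) → 70
th(38) + 49 → 87
ep(53) + et(56) → 109
io(68) + 70 → 138
87 + 109 → 196
138 + 196 → 334
The first pair merged (ka, ga) ends up deepest, at depth 4.

4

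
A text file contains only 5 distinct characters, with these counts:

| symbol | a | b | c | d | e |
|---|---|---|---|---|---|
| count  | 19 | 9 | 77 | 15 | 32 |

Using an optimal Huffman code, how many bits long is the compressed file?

294

Build the Huffman tree bottom-up:
combine b(9), d(15) → 24
combine a(19), 24 → 43
combine e(32), 43 → 75
combine 75, c(77) → 152
Each symbol's bit-cost is frequency × depth; summing gives 294 bits (equivalently 24 + 43 + 75 + 152).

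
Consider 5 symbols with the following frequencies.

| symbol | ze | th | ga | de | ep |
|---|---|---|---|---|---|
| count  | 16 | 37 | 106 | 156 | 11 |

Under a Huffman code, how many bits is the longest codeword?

Merge the two lowest-weight nodes at each step:
ep(11) + ze(16) → 27
27 + th(37) → 64
64 + ga(106) → 170
de(156) + 170 → 326
Maximum depth reached is 4.

4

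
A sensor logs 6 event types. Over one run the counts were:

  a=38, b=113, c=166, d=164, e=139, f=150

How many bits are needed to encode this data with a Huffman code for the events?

1980

Merge the two smallest weights repeatedly:
merge a(38) and b(113): 151
merge e(139) and f(150): 289
merge 151 and d(164): 315
merge c(166) and 289: 455
merge 315 and 455: 770
Total encoded bits = sum of merged weights = 151 + 289 + 315 + 455 + 770 = 1980.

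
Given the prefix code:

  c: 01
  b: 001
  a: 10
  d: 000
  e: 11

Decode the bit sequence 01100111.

cace

Read left to right; each codeword is recognised as soon as it completes (prefix code):
  01→c | 10→a | 01→c | 11→e
Decoded message: cace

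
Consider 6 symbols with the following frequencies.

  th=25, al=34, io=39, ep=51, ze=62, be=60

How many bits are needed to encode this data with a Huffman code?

691

Greedily combine the two least-frequent nodes:
th(25) + al(34) → 59
io(39) + ep(51) → 90
59 + be(60) → 119
ze(62) + 90 → 152
119 + 152 → 271
Each symbol's bit-cost is frequency × depth; summing gives 691 bits (equivalently 59 + 90 + 119 + 152 + 271).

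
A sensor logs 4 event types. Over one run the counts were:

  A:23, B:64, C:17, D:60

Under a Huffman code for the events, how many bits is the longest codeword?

3

Merge the two lowest-weight nodes at each step:
C(17) + A(23) → 40
40 + D(60) → 100
B(64) + 100 → 164
The first pair merged (C, A) ends up deepest, at depth 3.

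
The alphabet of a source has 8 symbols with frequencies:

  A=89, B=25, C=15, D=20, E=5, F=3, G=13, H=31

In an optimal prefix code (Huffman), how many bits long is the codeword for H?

Repeatedly merge the two smallest:
merge F(3) and E(5): 8
merge 8 and G(13): 21
merge C(15) and D(20): 35
merge 21 and B(25): 46
merge H(31) and 35: 66
merge 46 and 66: 112
merge A(89) and 112: 201
H sits 3 levels below the root, so its codeword is 3 bits.

3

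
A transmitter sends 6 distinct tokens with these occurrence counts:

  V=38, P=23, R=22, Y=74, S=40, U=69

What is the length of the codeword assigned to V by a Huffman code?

Repeatedly merge the two smallest:
combine R(22), P(23) → 45
combine V(38), S(40) → 78
combine 45, U(69) → 114
combine Y(74), 78 → 152
combine 114, 152 → 266
V's leaf is at depth 3, giving a 3-bit codeword.

3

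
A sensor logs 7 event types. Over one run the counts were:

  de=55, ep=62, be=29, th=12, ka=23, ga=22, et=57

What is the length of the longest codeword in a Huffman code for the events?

Merge the two lowest-weight nodes at each step:
merge th(12) and ga(22): 34
merge ka(23) and be(29): 52
merge 34 and 52: 86
merge de(55) and et(57): 112
merge ep(62) and 86: 148
merge 112 and 148: 260
The first pair merged (th, ga) ends up deepest, at depth 4.

4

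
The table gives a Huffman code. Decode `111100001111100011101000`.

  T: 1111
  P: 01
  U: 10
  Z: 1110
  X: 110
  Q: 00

Read left to right; each codeword is recognised as soon as it completes (prefix code):
  1111→T | 00→Q | 00→Q | 1111→T | 10→U | 00→Q | 1110→Z | 10→U | 00→Q
Decoded message: TQQTUQZUQ

TQQTUQZUQ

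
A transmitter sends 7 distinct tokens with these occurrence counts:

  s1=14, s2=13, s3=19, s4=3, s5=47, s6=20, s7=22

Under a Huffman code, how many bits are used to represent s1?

3

Repeatedly merge the two smallest:
merge s4(3) and s2(13): 16
merge s1(14) and 16: 30
merge s3(19) and s6(20): 39
merge s7(22) and 30: 52
merge 39 and s5(47): 86
merge 52 and 86: 138
The subtree containing s1 is merged 3 times, so code length = 3.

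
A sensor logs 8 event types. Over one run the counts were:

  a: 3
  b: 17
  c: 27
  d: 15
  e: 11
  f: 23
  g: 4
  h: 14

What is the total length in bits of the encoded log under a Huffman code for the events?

317

Build the Huffman tree bottom-up:
combine a(3), g(4) → 7
combine 7, e(11) → 18
combine h(14), d(15) → 29
combine b(17), 18 → 35
combine f(23), c(27) → 50
combine 29, 35 → 64
combine 50, 64 → 114
Total encoded bits = sum of merged weights = 7 + 18 + 29 + 35 + 50 + 64 + 114 = 317.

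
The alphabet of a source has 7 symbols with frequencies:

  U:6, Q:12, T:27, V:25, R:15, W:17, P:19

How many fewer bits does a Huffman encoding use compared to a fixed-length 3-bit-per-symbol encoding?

34

Fixed-length: 3 bits × 121 symbols = 363 bits.
Huffman merges:
combine U(6), Q(12) → 18
combine R(15), W(17) → 32
combine 18, P(19) → 37
combine V(25), T(27) → 52
combine 32, 37 → 69
combine 52, 69 → 121
Huffman total = 18 + 32 + 37 + 52 + 69 + 121 = 329 bits.
Saving = 363 − 329 = 34 bits.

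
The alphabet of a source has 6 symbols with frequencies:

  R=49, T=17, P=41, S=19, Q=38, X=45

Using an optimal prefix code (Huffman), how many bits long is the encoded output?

528

Build the Huffman tree bottom-up:
T(17) + S(19) → 36
36 + Q(38) → 74
P(41) + X(45) → 86
R(49) + 74 → 123
86 + 123 → 209
Each symbol's bit-cost is frequency × depth; summing gives 528 bits (equivalently 36 + 74 + 86 + 123 + 209).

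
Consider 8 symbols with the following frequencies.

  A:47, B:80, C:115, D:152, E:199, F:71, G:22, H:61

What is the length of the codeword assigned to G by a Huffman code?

Repeatedly merge the two smallest:
G(22) + A(47) → 69
H(61) + 69 → 130
F(71) + B(80) → 151
C(115) + 130 → 245
151 + D(152) → 303
E(199) + 245 → 444
303 + 444 → 747
G sits 5 levels below the root, so its codeword is 5 bits.

5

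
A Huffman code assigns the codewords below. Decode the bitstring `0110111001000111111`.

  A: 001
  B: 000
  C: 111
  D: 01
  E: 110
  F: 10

Read left to right; each codeword is recognised as soon as it completes (prefix code):
  01→D | 10→F | 111→C | 001→A | 000→B | 111→C | 111→C
Decoded message: DFCABCC

DFCABCC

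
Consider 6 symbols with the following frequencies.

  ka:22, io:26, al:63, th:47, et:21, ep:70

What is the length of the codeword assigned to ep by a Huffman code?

Repeatedly merge the two smallest:
combine et(21), ka(22) → 43
combine io(26), 43 → 69
combine th(47), al(63) → 110
combine 69, ep(70) → 139
combine 110, 139 → 249
ep sits 2 levels below the root, so its codeword is 2 bits.

2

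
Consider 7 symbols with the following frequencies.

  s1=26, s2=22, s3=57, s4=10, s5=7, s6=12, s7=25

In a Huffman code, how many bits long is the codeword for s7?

Repeatedly merge the two smallest:
s5(7) + s4(10) → 17
s6(12) + 17 → 29
s2(22) + s7(25) → 47
s1(26) + 29 → 55
47 + 55 → 102
s3(57) + 102 → 159
s7's leaf is at depth 3, giving a 3-bit codeword.

3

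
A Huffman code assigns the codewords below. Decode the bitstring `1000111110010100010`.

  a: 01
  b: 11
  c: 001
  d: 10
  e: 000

dcbbcaed

Read left to right; each codeword is recognised as soon as it completes (prefix code):
  10→d | 001→c | 11→b | 11→b | 001→c | 01→a | 000→e | 10→d
Decoded message: dcbbcaed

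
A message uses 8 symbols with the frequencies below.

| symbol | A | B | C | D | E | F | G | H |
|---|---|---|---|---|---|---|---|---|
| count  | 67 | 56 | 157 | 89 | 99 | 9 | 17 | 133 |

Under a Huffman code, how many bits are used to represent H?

Build the tree from the bottom:
merge F(9) and G(17): 26
merge 26 and B(56): 82
merge A(67) and 82: 149
merge D(89) and E(99): 188
merge H(133) and 149: 282
merge C(157) and 188: 345
merge 282 and 345: 627
H's leaf is at depth 2, giving a 2-bit codeword.

2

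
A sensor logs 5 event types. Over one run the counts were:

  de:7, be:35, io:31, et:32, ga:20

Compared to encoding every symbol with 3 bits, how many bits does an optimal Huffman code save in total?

98

Fixed-length: 3 bits × 125 symbols = 375 bits.
Huffman merges:
combine de(7), ga(20) → 27
combine 27, io(31) → 58
combine et(32), be(35) → 67
combine 58, 67 → 125
Huffman total = 27 + 58 + 67 + 125 = 277 bits.
Saving = 375 − 277 = 98 bits.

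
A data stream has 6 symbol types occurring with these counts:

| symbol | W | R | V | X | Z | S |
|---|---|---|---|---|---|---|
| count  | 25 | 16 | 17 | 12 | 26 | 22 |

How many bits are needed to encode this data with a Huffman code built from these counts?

Build the Huffman tree bottom-up:
merge X(12) and R(16): 28
merge V(17) and S(22): 39
merge W(25) and Z(26): 51
merge 28 and 39: 67
merge 51 and 67: 118
Total encoded bits = sum of merged weights = 28 + 39 + 51 + 67 + 118 = 303.

303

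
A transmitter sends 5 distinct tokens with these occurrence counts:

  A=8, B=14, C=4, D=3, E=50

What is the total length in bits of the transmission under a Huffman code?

Build the Huffman tree bottom-up:
D(3) + C(4) → 7
7 + A(8) → 15
B(14) + 15 → 29
29 + E(50) → 79
Each symbol's bit-cost is frequency × depth; summing gives 130 bits (equivalently 7 + 15 + 29 + 79).

130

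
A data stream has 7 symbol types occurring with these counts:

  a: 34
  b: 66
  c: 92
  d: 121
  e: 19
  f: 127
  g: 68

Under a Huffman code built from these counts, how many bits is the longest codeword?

4

Merge the two lowest-weight nodes at each step:
merge e(19) and a(34): 53
merge 53 and b(66): 119
merge g(68) and c(92): 160
merge 119 and d(121): 240
merge f(127) and 160: 287
merge 240 and 287: 527
The first pair merged (e, a) ends up deepest, at depth 4.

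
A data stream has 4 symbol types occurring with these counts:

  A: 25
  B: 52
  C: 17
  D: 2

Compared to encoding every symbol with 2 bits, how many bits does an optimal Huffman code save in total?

33

Fixed-length: 2 bits × 96 symbols = 192 bits.
Huffman merges:
D(2) + C(17) → 19
19 + A(25) → 44
44 + B(52) → 96
Huffman total = 19 + 44 + 96 = 159 bits.
Saving = 192 − 159 = 33 bits.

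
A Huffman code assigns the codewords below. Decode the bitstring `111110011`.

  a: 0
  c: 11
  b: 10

Read left to right; each codeword is recognised as soon as it completes (prefix code):
  11→c | 11→c | 10→b | 0→a | 11→c
Decoded message: ccbac

ccbac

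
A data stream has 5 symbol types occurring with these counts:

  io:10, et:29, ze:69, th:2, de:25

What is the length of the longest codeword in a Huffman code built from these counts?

4

Merge the two lowest-weight nodes at each step:
combine th(2), io(10) → 12
combine 12, de(25) → 37
combine et(29), 37 → 66
combine 66, ze(69) → 135
The first pair merged (th, io) ends up deepest, at depth 4.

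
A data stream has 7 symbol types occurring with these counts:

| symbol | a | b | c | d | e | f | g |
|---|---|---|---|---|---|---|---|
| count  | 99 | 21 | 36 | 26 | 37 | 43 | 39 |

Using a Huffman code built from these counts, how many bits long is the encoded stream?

Build the Huffman tree bottom-up:
merge b(21) and d(26): 47
merge c(36) and e(37): 73
merge g(39) and f(43): 82
merge 47 and 73: 120
merge 82 and a(99): 181
merge 120 and 181: 301
Each symbol's bit-cost is frequency × depth; summing gives 804 bits (equivalently 47 + 73 + 82 + 120 + 181 + 301).

804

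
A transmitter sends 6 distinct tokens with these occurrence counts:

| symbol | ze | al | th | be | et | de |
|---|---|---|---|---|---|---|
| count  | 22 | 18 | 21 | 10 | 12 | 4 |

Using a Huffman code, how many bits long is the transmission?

Merge the two smallest weights repeatedly:
combine de(4), be(10) → 14
combine et(12), 14 → 26
combine al(18), th(21) → 39
combine ze(22), 26 → 48
combine 39, 48 → 87
Total encoded bits = sum of merged weights = 14 + 26 + 39 + 48 + 87 = 214.

214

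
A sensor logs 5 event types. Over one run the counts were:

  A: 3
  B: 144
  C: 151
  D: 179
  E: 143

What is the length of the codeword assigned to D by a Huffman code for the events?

Repeatedly merge the two smallest:
combine A(3), E(143) → 146
combine B(144), 146 → 290
combine C(151), D(179) → 330
combine 290, 330 → 620
D sits 2 levels below the root, so its codeword is 2 bits.

2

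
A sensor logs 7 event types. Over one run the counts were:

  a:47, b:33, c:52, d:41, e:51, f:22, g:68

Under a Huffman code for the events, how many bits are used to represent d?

3

Build the tree from the bottom:
combine f(22), b(33) → 55
combine d(41), a(47) → 88
combine e(51), c(52) → 103
combine 55, g(68) → 123
combine 88, 103 → 191
combine 123, 191 → 314
The subtree containing d is merged 3 times, so code length = 3.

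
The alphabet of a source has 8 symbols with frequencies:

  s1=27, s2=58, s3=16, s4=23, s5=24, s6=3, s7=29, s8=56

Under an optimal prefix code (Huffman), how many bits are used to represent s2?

Huffman merges, smallest pair first:
combine s6(3), s3(16) → 19
combine 19, s4(23) → 42
combine s5(24), s1(27) → 51
combine s7(29), 42 → 71
combine 51, s8(56) → 107
combine s2(58), 71 → 129
combine 107, 129 → 236
The subtree containing s2 is merged 2 times, so code length = 2.

2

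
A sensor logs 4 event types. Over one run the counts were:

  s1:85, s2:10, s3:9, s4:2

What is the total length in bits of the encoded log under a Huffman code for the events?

138

Build the Huffman tree bottom-up:
s4(2) + s3(9) → 11
s2(10) + 11 → 21
21 + s1(85) → 106
Total encoded bits = sum of merged weights = 11 + 21 + 106 = 138.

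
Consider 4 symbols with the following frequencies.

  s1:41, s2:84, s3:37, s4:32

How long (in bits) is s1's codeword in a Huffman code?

2

Repeatedly merge the two smallest:
combine s4(32), s3(37) → 69
combine s1(41), 69 → 110
combine s2(84), 110 → 194
s1's leaf is at depth 2, giving a 2-bit codeword.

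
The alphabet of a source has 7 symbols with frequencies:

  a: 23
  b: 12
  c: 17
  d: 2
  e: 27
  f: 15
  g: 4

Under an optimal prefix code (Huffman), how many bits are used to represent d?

Huffman merges, smallest pair first:
combine d(2), g(4) → 6
combine 6, b(12) → 18
combine f(15), c(17) → 32
combine 18, a(23) → 41
combine e(27), 32 → 59
combine 41, 59 → 100
d sits 4 levels below the root, so its codeword is 4 bits.

4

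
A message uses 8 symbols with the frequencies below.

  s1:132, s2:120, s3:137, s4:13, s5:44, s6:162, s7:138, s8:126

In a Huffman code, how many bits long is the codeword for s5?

Build the tree from the bottom:
merge s4(13) and s5(44): 57
merge 57 and s2(120): 177
merge s8(126) and s1(132): 258
merge s3(137) and s7(138): 275
merge s6(162) and 177: 339
merge 258 and 275: 533
merge 339 and 533: 872
s5 sits 4 levels below the root, so its codeword is 4 bits.

4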